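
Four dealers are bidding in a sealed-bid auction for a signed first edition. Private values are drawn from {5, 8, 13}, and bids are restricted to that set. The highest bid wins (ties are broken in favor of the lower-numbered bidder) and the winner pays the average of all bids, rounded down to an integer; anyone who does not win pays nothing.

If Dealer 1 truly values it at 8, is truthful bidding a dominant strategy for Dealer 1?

Yes

Check each profile of the others' bids and compare truth against every alternative bid.
Others bid (5, 5, 8): truth gives 2, best alternative gives 1.
Others bid (5, 8, 5): truth gives 2, best alternative gives 1.
Others bid (8, 5, 5): truth gives 2, best alternative gives 1.
Others bid (5, 8, 8): truth gives 1, best alternative gives 0.
Others bid (8, 5, 8): truth gives 1, best alternative gives 0.
Others bid (8, 8, 5): truth gives 1, best alternative gives 0.
(Remaining 21 profiles checked similarly; truth is weakly best in each.)
In every case the truthful bid is at least as good as any alternative, so it is a dominant strategy.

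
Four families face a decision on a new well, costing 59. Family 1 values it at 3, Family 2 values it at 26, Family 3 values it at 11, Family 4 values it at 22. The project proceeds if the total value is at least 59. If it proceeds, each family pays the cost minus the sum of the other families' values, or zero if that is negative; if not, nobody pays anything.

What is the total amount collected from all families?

50

Total value 62 ≥ cost 59, so it is built.
Family 1: others sum to 59; max(0, 59 - 59) = 0.
Family 2: others sum to 36; max(0, 59 - 36) = 23.
Family 3: others sum to 51; max(0, 59 - 51) = 8.
Family 4: others sum to 40; max(0, 59 - 40) = 19.
Total collected = 0 + 23 + 8 + 19 = 50.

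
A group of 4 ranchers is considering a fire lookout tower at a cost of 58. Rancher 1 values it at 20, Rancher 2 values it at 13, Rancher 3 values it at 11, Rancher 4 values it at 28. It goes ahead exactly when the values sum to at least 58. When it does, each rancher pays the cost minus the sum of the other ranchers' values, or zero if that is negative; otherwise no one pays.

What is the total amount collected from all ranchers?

20

Total value 72 ≥ cost 58, so it is built.
Rancher 1: others sum to 52; max(0, 58 - 52) = 6.
Rancher 2: others sum to 59; max(0, 58 - 59) = 0.
Rancher 3: others sum to 61; max(0, 58 - 61) = 0.
Rancher 4: others sum to 44; max(0, 58 - 44) = 14.
Total collected = 6 + 0 + 0 + 14 = 20.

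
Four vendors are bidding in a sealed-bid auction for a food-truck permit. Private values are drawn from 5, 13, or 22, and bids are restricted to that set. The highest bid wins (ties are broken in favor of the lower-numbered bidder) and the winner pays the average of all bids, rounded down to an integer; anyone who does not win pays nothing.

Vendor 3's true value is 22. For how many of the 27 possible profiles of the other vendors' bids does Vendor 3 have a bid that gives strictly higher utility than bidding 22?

Others bid (5, 5, 5): truth gives 13; bid 13 gives 15 > 13. Violating.
Others bid (5, 5, 13): truth gives 11; bid 13 gives 13 > 11. Violating.
Others bid (5, 5, 22): truth gives 9; no alternative beats it.
Others bid (5, 13, 5): truth gives 11; no alternative beats it.
(Checking all 27 profiles: 2 have a profitable deviation, 25 do not.)

2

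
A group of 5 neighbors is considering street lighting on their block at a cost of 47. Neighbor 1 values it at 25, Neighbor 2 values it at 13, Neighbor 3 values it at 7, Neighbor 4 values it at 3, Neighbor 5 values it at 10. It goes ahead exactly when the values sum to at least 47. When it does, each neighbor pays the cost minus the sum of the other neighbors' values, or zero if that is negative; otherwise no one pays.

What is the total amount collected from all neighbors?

16

Total value 58 ≥ cost 47, so it is built.
Neighbor 1: others sum to 33; max(0, 47 - 33) = 14.
Neighbor 2: others sum to 45; max(0, 47 - 45) = 2.
Neighbor 3: others sum to 51; max(0, 47 - 51) = 0.
Neighbor 4: others sum to 55; max(0, 47 - 55) = 0.
Neighbor 5: others sum to 48; max(0, 47 - 48) = 0.
Total collected = 14 + 2 + 0 + 0 + 0 = 16.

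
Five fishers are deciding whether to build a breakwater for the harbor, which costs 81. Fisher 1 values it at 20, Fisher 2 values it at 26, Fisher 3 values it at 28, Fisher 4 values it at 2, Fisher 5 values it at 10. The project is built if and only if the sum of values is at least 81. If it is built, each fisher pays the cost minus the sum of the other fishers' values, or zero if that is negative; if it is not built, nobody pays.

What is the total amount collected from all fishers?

64

Total value 86 ≥ cost 81, so it is built.
Fisher 1: others sum to 66; max(0, 81 - 66) = 15.
Fisher 2: others sum to 60; max(0, 81 - 60) = 21.
Fisher 3: others sum to 58; max(0, 81 - 58) = 23.
Fisher 4: others sum to 84; max(0, 81 - 84) = 0.
Fisher 5: others sum to 76; max(0, 81 - 76) = 5.
Total collected = 15 + 21 + 23 + 0 + 5 = 64.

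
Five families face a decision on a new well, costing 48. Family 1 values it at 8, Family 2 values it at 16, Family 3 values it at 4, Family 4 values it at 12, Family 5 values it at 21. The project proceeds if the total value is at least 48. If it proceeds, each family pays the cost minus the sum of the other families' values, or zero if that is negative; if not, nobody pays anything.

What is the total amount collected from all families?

Total value 61 ≥ cost 48, so it is built.
Family 1: others sum to 53; max(0, 48 - 53) = 0.
Family 2: others sum to 45; max(0, 48 - 45) = 3.
Family 3: others sum to 57; max(0, 48 - 57) = 0.
Family 4: others sum to 49; max(0, 48 - 49) = 0.
Family 5: others sum to 40; max(0, 48 - 40) = 8.
Total collected = 0 + 3 + 0 + 0 + 8 = 11.

11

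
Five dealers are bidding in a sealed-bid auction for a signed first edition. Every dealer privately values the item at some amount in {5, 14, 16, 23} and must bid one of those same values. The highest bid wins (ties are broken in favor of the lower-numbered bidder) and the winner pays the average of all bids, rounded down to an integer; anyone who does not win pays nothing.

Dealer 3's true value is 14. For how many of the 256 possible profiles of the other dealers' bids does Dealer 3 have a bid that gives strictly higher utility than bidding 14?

Others bid (5, 5, 5, 16): truth gives 0; bid 16 gives 5 > 0. Violating.
Others bid (5, 5, 5, 23): truth gives 0; bid 23 gives 2 > 0. Violating.
Others bid (5, 5, 14, 16): truth gives 0; bid 16 gives 3 > 0. Violating.
Others bid (5, 5, 16, 5): truth gives 0; bid 16 gives 5 > 0. Violating.
Others bid (5, 5, 5, 5): truth gives 8; no alternative beats it.
Others bid (5, 5, 5, 14): truth gives 6; no alternative beats it.
(Checking all 256 profiles: 43 have a profitable deviation, 213 do not.)

43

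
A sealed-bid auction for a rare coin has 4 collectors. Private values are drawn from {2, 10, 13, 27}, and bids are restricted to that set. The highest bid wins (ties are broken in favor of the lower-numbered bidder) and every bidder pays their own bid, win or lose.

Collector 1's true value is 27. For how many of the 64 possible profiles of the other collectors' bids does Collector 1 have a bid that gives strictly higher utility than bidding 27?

Others bid (2, 2, 2): truth gives 0; bid 2 gives 25 > 0. Violating.
Others bid (2, 2, 10): truth gives 0; bid 10 gives 17 > 0. Violating.
Others bid (2, 2, 13): truth gives 0; bid 13 gives 14 > 0. Violating.
Others bid (2, 10, 2): truth gives 0; bid 10 gives 17 > 0. Violating.
Others bid (2, 2, 27): truth gives 0; no alternative beats it.
Others bid (2, 10, 27): truth gives 0; no alternative beats it.
(Checking all 64 profiles: 27 have a profitable deviation, 37 do not.)

27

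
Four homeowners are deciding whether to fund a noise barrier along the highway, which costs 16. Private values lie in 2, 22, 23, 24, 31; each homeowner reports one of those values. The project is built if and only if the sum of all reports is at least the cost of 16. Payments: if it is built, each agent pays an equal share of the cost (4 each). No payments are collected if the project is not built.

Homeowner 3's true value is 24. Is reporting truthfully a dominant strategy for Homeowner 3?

Yes

Check each profile of the others' reports and compare truth against every alternative report.
Others report (2, 2, 2): truth gives 20, best alternative gives 20.
Others report (2, 2, 22): truth gives 20, best alternative gives 20.
Others report (2, 2, 23): truth gives 20, best alternative gives 20.
Others report (2, 2, 24): truth gives 20, best alternative gives 20.
Others report (2, 2, 31): truth gives 20, best alternative gives 20.
Others report (2, 22, 2): truth gives 20, best alternative gives 20.
(Remaining 119 profiles checked similarly; truth is weakly best in each.)
In every case the truthful report is at least as good as any alternative, so it is a dominant strategy.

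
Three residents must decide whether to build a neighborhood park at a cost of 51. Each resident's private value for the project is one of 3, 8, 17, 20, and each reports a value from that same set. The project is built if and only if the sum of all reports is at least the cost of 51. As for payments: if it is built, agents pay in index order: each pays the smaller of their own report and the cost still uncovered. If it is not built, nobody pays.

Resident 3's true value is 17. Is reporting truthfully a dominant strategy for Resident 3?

Yes

Check each profile of the others' reports and compare truth against every alternative report.
Others report (20, 20): truth gives 6, best alternative gives 6.
Others report (17, 20): truth gives 3, best alternative gives 3.
Others report (20, 17): truth gives 3, best alternative gives 3.
Others report (3, 3): truth gives 0, best alternative gives 0.
Others report (3, 8): truth gives 0, best alternative gives 0.
Others report (3, 17): truth gives 0, best alternative gives 0.
(Remaining 10 profiles checked similarly; truth is weakly best in each.)
In every case the truthful report is at least as good as any alternative, so it is a dominant strategy.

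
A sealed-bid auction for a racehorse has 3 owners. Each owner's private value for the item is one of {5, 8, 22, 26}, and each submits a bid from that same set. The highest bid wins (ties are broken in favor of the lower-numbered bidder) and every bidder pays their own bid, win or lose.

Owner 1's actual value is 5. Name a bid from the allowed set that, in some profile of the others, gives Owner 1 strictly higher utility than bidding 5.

Suppose Owner 2 bids 5 and Owner 3 bids 8.
Bid 5: loses but pays 5, utility -5.
Bid 8: wins, pays 8, utility 5 - 8 = -3.
So bidding 8 beats truth here (-3 > -5).

8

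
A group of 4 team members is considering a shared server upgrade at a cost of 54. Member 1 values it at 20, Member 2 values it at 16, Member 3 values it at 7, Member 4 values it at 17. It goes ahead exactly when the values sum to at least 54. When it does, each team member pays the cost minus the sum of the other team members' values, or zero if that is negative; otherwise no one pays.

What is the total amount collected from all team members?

Total value 60 ≥ cost 54, so it is built.
Member 1: others sum to 40; max(0, 54 - 40) = 14.
Member 2: others sum to 44; max(0, 54 - 44) = 10.
Member 3: others sum to 53; max(0, 54 - 53) = 1.
Member 4: others sum to 43; max(0, 54 - 43) = 11.
Total collected = 14 + 10 + 1 + 11 = 36.

36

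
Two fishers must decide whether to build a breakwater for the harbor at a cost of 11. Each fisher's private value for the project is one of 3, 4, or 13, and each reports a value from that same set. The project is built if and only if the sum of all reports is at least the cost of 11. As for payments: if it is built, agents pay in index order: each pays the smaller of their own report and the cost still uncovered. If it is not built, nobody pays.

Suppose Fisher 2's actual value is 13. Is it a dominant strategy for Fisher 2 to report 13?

Check each profile of the others' reports and compare truth against every alternative report.
Others report (4): truth gives 6, best alternative gives 0.
Others report (3): truth gives 5, best alternative gives 0.
Others report (13): truth gives 13, best alternative gives 13.
In every case the truthful report is at least as good as any alternative, so it is a dominant strategy.

Yes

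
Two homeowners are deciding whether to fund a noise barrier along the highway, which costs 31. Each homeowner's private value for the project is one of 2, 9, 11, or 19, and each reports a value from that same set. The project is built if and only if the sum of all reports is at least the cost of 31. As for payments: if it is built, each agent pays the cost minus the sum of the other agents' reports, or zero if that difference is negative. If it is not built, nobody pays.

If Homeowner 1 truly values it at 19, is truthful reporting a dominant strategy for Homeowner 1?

Yes

Check each profile of the others' reports and compare truth against every alternative report.
Others report (19): truth gives 7, best alternative gives 0.
Others report (2): truth gives 0, best alternative gives 0.
Others report (9): truth gives 0, best alternative gives 0.
Others report (11): truth gives 0, best alternative gives 0.
In every case the truthful report is at least as good as any alternative, so it is a dominant strategy.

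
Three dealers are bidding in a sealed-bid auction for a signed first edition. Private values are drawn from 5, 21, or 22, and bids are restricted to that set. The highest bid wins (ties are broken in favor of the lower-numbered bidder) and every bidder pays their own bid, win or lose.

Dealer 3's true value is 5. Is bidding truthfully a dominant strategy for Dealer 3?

Yes

Check each profile of the others' bids and compare truth against every alternative bid.
Others bid (5, 22): truth gives -5, best alternative gives -21.
Others bid (21, 22): truth gives -5, best alternative gives -21.
Others bid (22, 5): truth gives -5, best alternative gives -21.
Others bid (22, 21): truth gives -5, best alternative gives -21.
Others bid (22, 22): truth gives -5, best alternative gives -21.
Others bid (5, 21): truth gives -5, best alternative gives -17.
(Remaining 3 profiles checked similarly; truth is weakly best in each.)
In every case the truthful bid is at least as good as any alternative, so it is a dominant strategy.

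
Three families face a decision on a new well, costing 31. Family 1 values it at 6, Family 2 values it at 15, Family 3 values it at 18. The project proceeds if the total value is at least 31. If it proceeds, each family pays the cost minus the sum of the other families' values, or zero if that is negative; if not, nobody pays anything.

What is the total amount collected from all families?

Total value 39 ≥ cost 31, so it is built.
Family 1: others sum to 33; max(0, 31 - 33) = 0.
Family 2: others sum to 24; max(0, 31 - 24) = 7.
Family 3: others sum to 21; max(0, 31 - 21) = 10.
Total collected = 0 + 7 + 10 = 17.

17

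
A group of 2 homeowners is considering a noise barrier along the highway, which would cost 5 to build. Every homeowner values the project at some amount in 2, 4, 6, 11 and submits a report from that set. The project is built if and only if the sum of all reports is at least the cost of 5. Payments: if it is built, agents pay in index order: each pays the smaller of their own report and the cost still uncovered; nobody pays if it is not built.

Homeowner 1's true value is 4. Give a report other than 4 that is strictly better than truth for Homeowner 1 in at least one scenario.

2

Suppose Homeowner 2 reports 4.
Report 4: project built, pays 4, utility 4 - 4 = 0.
Report 2: project built, pays 2, utility 4 - 2 = 2.
So reporting 2 beats truth here (2 > 0).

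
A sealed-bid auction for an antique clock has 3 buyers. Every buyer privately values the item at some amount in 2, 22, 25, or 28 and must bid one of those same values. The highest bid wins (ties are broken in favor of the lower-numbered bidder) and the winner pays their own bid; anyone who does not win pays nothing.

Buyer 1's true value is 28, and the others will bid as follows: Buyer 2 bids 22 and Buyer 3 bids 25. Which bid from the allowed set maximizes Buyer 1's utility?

Bid 2: loses, pays 0, utility 0.
Bid 22: loses, pays 0, utility 0.
Bid 25: wins, pays 25, utility 28 - 25 = 3.
Bid 28: wins, pays 28, utility 28 - 28 = 0.
The best choice is 25 with utility 3.

25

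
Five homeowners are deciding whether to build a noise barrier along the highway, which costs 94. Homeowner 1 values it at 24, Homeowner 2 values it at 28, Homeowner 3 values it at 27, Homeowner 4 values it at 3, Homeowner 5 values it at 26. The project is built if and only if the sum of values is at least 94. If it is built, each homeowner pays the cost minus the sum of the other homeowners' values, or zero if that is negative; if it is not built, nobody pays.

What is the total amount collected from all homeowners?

Total value 108 ≥ cost 94, so it is built.
Homeowner 1: others sum to 84; max(0, 94 - 84) = 10.
Homeowner 2: others sum to 80; max(0, 94 - 80) = 14.
Homeowner 3: others sum to 81; max(0, 94 - 81) = 13.
Homeowner 4: others sum to 105; max(0, 94 - 105) = 0.
Homeowner 5: others sum to 82; max(0, 94 - 82) = 12.
Total collected = 10 + 14 + 13 + 0 + 12 = 49.

49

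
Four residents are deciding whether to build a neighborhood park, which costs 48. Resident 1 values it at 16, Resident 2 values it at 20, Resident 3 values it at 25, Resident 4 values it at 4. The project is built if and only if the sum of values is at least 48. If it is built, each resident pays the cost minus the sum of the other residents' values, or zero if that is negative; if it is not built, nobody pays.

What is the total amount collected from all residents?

Total value 65 ≥ cost 48, so it is built.
Resident 1: others sum to 49; max(0, 48 - 49) = 0.
Resident 2: others sum to 45; max(0, 48 - 45) = 3.
Resident 3: others sum to 40; max(0, 48 - 40) = 8.
Resident 4: others sum to 61; max(0, 48 - 61) = 0.
Total collected = 0 + 3 + 8 + 0 = 11.

11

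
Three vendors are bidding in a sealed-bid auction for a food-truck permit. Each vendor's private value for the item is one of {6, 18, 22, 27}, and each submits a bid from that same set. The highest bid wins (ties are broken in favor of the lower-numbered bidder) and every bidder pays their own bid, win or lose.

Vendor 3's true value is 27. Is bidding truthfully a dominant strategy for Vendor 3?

No

Consider the case where Vendor 1 bids 6 and Vendor 2 bids 6.
Truthful bid 27: wins, pays 27, utility 27 - 27 = 0.
Bid 18 instead: wins, pays 18, utility 27 - 18 = 9.
Since 9 > 0, bidding 18 is strictly better here, so truthful bidding is not dominant.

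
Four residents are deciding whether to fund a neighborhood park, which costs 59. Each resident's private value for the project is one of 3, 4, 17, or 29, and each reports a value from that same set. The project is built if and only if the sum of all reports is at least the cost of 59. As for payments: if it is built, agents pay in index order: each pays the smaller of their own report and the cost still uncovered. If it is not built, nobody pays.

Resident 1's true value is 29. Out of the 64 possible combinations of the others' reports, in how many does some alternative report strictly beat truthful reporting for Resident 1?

26

Others report (3, 17, 29): truth gives 0; report 17 gives 12 > 0. Violating.
Others report (3, 29, 17): truth gives 0; report 17 gives 12 > 0. Violating.
Others report (3, 29, 29): truth gives 0; report 3 gives 26 > 0. Violating.
Others report (4, 17, 29): truth gives 0; report 17 gives 12 > 0. Violating.
Others report (3, 3, 3): truth gives 0; no alternative beats it.
Others report (3, 3, 4): truth gives 0; no alternative beats it.
(Checking all 64 profiles: 26 have a profitable deviation, 38 do not.)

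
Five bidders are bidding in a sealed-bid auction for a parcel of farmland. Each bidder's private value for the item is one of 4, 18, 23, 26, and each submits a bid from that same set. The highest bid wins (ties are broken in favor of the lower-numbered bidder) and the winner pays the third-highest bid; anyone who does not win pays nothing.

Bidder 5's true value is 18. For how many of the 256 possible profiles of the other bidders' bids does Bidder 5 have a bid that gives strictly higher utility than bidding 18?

Others bid (4, 4, 4, 18): truth gives 0; bid 23 gives 14 > 0. Violating.
Others bid (4, 4, 4, 23): truth gives 0; bid 26 gives 14 > 0. Violating.
Others bid (4, 4, 18, 4): truth gives 0; bid 23 gives 14 > 0. Violating.
Others bid (4, 4, 23, 4): truth gives 0; bid 26 gives 14 > 0. Violating.
Others bid (4, 4, 4, 4): truth gives 14; no alternative beats it.
Others bid (4, 4, 4, 26): truth gives 0; no alternative beats it.
(Checking all 256 profiles: 8 have a profitable deviation, 248 do not.)

8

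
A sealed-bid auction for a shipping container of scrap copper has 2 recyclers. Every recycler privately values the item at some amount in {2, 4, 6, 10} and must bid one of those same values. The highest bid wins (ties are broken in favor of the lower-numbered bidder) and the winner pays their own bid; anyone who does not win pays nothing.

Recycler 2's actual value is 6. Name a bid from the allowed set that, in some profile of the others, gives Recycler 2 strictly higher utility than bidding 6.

Suppose Recycler 1 bids 2.
Bid 6: wins, pays 6, utility 6 - 6 = 0.
Bid 4: wins, pays 4, utility 6 - 4 = 2.
So bidding 4 beats truth here (2 > 0).

4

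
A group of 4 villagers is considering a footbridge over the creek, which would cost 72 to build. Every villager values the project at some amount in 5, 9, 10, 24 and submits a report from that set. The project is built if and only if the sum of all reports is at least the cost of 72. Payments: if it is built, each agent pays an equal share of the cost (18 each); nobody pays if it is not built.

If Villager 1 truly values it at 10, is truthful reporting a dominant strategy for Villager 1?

Check each profile of the others' reports and compare truth against every alternative report.
Others report (24, 24, 24): truth gives -8, best alternative gives -8.
Others report (5, 5, 5): truth gives 0, best alternative gives 0.
Others report (5, 5, 9): truth gives 0, best alternative gives 0.
Others report (5, 5, 10): truth gives 0, best alternative gives 0.
Others report (5, 5, 24): truth gives 0, best alternative gives 0.
Others report (5, 9, 5): truth gives 0, best alternative gives 0.
(Remaining 58 profiles checked similarly; truth is weakly best in each.)
In every case the truthful report is at least as good as any alternative, so it is a dominant strategy.

Yes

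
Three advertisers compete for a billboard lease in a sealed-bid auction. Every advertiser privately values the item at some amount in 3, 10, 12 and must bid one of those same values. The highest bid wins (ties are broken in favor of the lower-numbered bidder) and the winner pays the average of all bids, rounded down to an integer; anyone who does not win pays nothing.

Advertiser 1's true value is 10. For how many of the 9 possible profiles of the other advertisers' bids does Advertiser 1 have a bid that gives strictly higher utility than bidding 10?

Others bid (3, 3): truth gives 5; bid 3 gives 7 > 5. Violating.
Others bid (3, 12): truth gives 0; bid 12 gives 1 > 0. Violating.
Others bid (12, 3): truth gives 0; bid 12 gives 1 > 0. Violating.
Others bid (3, 10): truth gives 3; no alternative beats it.
Others bid (10, 3): truth gives 3; no alternative beats it.
(Checking all 9 profiles: 3 have a profitable deviation, 6 do not.)

3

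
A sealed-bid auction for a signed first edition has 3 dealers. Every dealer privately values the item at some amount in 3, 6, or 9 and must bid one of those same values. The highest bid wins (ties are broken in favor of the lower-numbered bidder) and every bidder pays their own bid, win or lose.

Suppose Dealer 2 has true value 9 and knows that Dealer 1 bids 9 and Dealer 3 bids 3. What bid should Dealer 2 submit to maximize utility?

Bid 3: loses but pays 3, utility -3.
Bid 6: loses but pays 6, utility -6.
Bid 9: loses but pays 9, utility -9.
The best choice is 3 with utility -3.

3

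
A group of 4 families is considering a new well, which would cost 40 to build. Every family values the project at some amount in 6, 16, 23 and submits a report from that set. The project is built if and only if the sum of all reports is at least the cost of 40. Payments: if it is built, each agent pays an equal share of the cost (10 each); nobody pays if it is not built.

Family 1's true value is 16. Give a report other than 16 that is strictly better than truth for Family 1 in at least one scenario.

23

Suppose Family 2 reports 6, Family 3 reports 6 and Family 4 reports 6.
Report 16: project not built, utility 0.
Report 23: project built, pays 10, utility 16 - 10 = 6.
So reporting 23 beats truth here (6 > 0).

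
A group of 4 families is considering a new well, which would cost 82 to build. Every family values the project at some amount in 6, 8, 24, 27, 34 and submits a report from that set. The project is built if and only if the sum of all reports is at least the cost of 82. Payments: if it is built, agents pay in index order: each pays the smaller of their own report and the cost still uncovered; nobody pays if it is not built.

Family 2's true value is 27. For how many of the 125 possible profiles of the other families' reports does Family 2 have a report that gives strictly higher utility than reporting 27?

Others report (6, 24, 34): truth gives 0; report 24 gives 3 > 0. Violating.
Others report (6, 27, 27): truth gives 0; report 24 gives 3 > 0. Violating.
Others report (6, 27, 34): truth gives 0; report 24 gives 3 > 0. Violating.
Others report (6, 34, 24): truth gives 0; report 24 gives 3 > 0. Violating.
Others report (6, 6, 6): truth gives 0; no alternative beats it.
Others report (6, 6, 8): truth gives 0; no alternative beats it.
(Checking all 125 profiles: 69 have a profitable deviation, 56 do not.)

69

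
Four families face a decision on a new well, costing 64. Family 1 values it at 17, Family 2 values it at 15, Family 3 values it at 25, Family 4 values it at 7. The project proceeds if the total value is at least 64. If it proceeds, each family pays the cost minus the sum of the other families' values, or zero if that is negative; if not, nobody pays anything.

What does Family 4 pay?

Total value 64 ≥ cost 64, so the project is built.
The other families' values sum to 57.
Cost minus that sum is 64 - 57 = 7.

7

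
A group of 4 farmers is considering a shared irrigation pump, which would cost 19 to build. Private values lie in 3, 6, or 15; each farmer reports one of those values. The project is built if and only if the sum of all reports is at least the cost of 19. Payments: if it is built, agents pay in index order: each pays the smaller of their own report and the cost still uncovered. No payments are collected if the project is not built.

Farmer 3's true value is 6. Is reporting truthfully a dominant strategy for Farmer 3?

Consider the case where Farmer 1 reports 3, Farmer 2 reports 3 and Farmer 4 reports 15.
Truthful report 6: project built, pays 6, utility 6 - 6 = 0.
Report 3 instead: project built, pays 3, utility 6 - 3 = 3.
Since 3 > 0, reporting 3 is strictly better here, so truthful reporting is not dominant.

No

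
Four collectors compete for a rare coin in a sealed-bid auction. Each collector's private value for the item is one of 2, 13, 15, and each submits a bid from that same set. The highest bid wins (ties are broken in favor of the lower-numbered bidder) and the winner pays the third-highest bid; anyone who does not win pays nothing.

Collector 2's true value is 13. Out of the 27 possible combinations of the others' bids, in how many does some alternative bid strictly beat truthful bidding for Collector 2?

3

Others bid (2, 2, 15): truth gives 0; bid 15 gives 11 > 0. Violating.
Others bid (2, 15, 2): truth gives 0; bid 15 gives 11 > 0. Violating.
Others bid (13, 2, 2): truth gives 0; bid 15 gives 11 > 0. Violating.
Others bid (2, 2, 2): truth gives 11; no alternative beats it.
Others bid (2, 2, 13): truth gives 11; no alternative beats it.
(Checking all 27 profiles: 3 have a profitable deviation, 24 do not.)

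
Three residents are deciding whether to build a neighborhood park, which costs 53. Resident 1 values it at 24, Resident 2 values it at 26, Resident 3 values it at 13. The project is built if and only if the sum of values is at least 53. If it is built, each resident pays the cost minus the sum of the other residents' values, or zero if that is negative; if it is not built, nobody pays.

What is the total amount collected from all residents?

Total value 63 ≥ cost 53, so it is built.
Resident 1: others sum to 39; max(0, 53 - 39) = 14.
Resident 2: others sum to 37; max(0, 53 - 37) = 16.
Resident 3: others sum to 50; max(0, 53 - 50) = 3.
Total collected = 14 + 16 + 3 = 33.

33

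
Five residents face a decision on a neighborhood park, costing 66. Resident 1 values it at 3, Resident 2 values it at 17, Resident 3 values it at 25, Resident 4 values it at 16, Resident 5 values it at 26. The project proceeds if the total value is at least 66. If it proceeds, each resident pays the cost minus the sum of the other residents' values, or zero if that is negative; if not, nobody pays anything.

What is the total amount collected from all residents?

Total value 87 ≥ cost 66, so it is built.
Resident 1: others sum to 84; max(0, 66 - 84) = 0.
Resident 2: others sum to 70; max(0, 66 - 70) = 0.
Resident 3: others sum to 62; max(0, 66 - 62) = 4.
Resident 4: others sum to 71; max(0, 66 - 71) = 0.
Resident 5: others sum to 61; max(0, 66 - 61) = 5.
Total collected = 0 + 0 + 4 + 0 + 5 = 9.

9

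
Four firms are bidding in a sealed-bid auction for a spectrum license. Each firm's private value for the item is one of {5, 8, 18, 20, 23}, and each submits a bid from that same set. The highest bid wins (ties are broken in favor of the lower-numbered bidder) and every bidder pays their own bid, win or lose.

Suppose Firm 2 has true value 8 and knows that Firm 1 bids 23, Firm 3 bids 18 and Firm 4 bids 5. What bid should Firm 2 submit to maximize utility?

Bid 5: loses but pays 5, utility -5.
Bid 8: loses but pays 8, utility -8.
Bid 18: loses but pays 18, utility -18.
Bid 20: loses but pays 20, utility -20.
Bid 23: loses but pays 23, utility -23.
The best choice is 5 with utility -5.

5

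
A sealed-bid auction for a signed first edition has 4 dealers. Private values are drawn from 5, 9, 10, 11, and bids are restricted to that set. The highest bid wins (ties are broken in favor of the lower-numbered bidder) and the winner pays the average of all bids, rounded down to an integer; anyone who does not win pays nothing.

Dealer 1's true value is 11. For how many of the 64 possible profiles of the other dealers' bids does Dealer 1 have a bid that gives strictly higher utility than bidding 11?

Others bid (5, 5, 5): truth gives 5; bid 5 gives 6 > 5. Violating.
Others bid (5, 10, 10): truth gives 2; bid 10 gives 3 > 2. Violating.
Others bid (9, 10, 10): truth gives 1; bid 10 gives 2 > 1. Violating.
Others bid (10, 5, 10): truth gives 2; bid 10 gives 3 > 2. Violating.
Others bid (5, 5, 9): truth gives 4; no alternative beats it.
Others bid (5, 5, 10): truth gives 4; no alternative beats it.
(Checking all 64 profiles: 7 have a profitable deviation, 57 do not.)

7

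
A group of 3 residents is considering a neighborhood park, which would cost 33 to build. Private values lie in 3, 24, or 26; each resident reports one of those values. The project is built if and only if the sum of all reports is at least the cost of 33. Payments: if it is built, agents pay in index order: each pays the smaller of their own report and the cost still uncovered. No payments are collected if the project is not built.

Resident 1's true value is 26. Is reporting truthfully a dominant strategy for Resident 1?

No

Consider the case where Resident 2 reports 3 and Resident 3 reports 24.
Truthful report 26: project built, pays 26, utility 26 - 26 = 0.
Report 24 instead: project built, pays 24, utility 26 - 24 = 2.
Since 2 > 0, reporting 24 is strictly better here, so truthful reporting is not dominant.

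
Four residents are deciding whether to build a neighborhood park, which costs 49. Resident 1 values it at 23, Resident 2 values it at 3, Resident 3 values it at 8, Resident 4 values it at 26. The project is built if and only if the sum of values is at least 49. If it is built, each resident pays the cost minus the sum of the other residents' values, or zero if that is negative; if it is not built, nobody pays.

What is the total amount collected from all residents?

Total value 60 ≥ cost 49, so it is built.
Resident 1: others sum to 37; max(0, 49 - 37) = 12.
Resident 2: others sum to 57; max(0, 49 - 57) = 0.
Resident 3: others sum to 52; max(0, 49 - 52) = 0.
Resident 4: others sum to 34; max(0, 49 - 34) = 15.
Total collected = 12 + 0 + 0 + 15 = 27.

27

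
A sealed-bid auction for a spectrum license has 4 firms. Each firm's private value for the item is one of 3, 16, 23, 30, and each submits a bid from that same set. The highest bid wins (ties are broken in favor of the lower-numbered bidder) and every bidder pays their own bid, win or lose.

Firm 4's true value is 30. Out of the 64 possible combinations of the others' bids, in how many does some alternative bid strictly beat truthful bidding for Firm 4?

Others bid (3, 3, 3): truth gives 0; bid 16 gives 14 > 0. Violating.
Others bid (3, 3, 16): truth gives 0; bid 23 gives 7 > 0. Violating.
Others bid (3, 3, 30): truth gives -30; bid 3 gives -3 > -30. Violating.
Others bid (3, 16, 3): truth gives 0; bid 23 gives 7 > 0. Violating.
Others bid (3, 3, 23): truth gives 0; no alternative beats it.
Others bid (3, 16, 23): truth gives 0; no alternative beats it.
(Checking all 64 profiles: 45 have a profitable deviation, 19 do not.)

45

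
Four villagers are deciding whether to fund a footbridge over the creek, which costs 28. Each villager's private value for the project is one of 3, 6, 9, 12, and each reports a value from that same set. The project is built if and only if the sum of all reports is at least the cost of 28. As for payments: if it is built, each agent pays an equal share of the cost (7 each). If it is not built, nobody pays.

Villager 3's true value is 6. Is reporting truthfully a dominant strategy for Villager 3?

Consider the case where Villager 1 reports 3, Villager 2 reports 9 and Villager 4 reports 12.
Truthful report 6: project built, pays 7, utility 6 - 7 = -1.
Report 3 instead: project not built, utility 0.
Since 0 > -1, reporting 3 is strictly better here, so truthful reporting is not dominant.

No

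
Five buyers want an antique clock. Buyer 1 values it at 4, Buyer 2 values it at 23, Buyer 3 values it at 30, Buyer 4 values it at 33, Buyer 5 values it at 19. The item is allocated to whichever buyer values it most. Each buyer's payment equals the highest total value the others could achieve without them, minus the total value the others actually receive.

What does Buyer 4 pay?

Buyer 4 has the highest value and receives the item.
Without Buyer 4, the item would go to the next-highest value, 30, so the others could achieve 30.
With Buyer 4 present and winning, the others receive nothing, so their total is 0.
Payment = 30 - 0 = 30.

30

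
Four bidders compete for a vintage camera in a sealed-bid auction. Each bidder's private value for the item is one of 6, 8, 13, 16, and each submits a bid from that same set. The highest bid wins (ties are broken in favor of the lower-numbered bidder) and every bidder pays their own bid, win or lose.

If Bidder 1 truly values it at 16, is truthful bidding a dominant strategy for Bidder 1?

Consider the case where Bidder 2 bids 6, Bidder 3 bids 6 and Bidder 4 bids 6.
Truthful bid 16: wins, pays 16, utility 16 - 16 = 0.
Bid 6 instead: wins, pays 6, utility 16 - 6 = 10.
Since 10 > 0, bidding 6 is strictly better here, so truthful bidding is not dominant.

No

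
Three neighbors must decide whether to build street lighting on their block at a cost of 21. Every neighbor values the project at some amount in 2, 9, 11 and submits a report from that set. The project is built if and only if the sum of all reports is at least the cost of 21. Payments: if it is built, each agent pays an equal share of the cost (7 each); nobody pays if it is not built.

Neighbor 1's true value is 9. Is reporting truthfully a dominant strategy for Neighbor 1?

Consider the case where Neighbor 2 reports 2 and Neighbor 3 reports 9.
Truthful report 9: project not built, utility 0.
Report 11 instead: project built, pays 7, utility 9 - 7 = 2.
Since 2 > 0, reporting 11 is strictly better here, so truthful reporting is not dominant.

No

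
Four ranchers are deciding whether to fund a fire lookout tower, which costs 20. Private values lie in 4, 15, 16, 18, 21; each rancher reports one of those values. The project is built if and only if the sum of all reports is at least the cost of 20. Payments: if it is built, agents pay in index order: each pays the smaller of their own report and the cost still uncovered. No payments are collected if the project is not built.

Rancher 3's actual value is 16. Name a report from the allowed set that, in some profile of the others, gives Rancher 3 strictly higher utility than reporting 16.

Suppose Rancher 1 reports 4, Rancher 2 reports 4 and Rancher 4 reports 15.
Report 16: project built, pays 12, utility 16 - 12 = 4.
Report 4: project built, pays 4, utility 16 - 4 = 12.
So reporting 4 beats truth here (12 > 4).

4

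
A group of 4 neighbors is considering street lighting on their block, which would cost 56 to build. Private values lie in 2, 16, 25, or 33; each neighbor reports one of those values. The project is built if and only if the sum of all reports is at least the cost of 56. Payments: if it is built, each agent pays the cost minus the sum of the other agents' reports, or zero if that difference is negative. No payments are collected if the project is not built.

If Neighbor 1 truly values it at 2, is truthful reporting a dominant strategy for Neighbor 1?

Check each profile of the others' reports and compare truth against every alternative report.
Others report (2, 16, 25): truth gives 0, best alternative gives -11.
Others report (2, 25, 16): truth gives 0, best alternative gives -11.
Others report (16, 2, 25): truth gives 0, best alternative gives -11.
Others report (16, 25, 2): truth gives 0, best alternative gives -11.
Others report (25, 2, 16): truth gives 0, best alternative gives -11.
Others report (25, 16, 2): truth gives 0, best alternative gives -11.
(Remaining 58 profiles checked similarly; truth is weakly best in each.)
In every case the truthful report is at least as good as any alternative, so it is a dominant strategy.

Yes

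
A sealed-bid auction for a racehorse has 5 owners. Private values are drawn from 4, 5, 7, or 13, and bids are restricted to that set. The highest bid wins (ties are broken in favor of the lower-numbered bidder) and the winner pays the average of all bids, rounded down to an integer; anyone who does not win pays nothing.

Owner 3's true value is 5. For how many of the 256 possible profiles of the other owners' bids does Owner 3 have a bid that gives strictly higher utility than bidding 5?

2

Others bid (4, 5, 4, 4): truth gives 0; bid 7 gives 1 > 0. Violating.
Others bid (5, 4, 4, 4): truth gives 0; bid 7 gives 1 > 0. Violating.
Others bid (4, 4, 4, 4): truth gives 1; no alternative beats it.
Others bid (4, 4, 4, 5): truth gives 1; no alternative beats it.
(Checking all 256 profiles: 2 have a profitable deviation, 254 do not.)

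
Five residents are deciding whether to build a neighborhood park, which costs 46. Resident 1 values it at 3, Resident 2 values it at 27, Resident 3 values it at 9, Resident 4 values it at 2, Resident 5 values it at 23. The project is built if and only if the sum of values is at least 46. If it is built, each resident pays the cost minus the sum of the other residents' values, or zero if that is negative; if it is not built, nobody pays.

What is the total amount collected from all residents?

Total value 64 ≥ cost 46, so it is built.
Resident 1: others sum to 61; max(0, 46 - 61) = 0.
Resident 2: others sum to 37; max(0, 46 - 37) = 9.
Resident 3: others sum to 55; max(0, 46 - 55) = 0.
Resident 4: others sum to 62; max(0, 46 - 62) = 0.
Resident 5: others sum to 41; max(0, 46 - 41) = 5.
Total collected = 0 + 9 + 0 + 0 + 5 = 14.

14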